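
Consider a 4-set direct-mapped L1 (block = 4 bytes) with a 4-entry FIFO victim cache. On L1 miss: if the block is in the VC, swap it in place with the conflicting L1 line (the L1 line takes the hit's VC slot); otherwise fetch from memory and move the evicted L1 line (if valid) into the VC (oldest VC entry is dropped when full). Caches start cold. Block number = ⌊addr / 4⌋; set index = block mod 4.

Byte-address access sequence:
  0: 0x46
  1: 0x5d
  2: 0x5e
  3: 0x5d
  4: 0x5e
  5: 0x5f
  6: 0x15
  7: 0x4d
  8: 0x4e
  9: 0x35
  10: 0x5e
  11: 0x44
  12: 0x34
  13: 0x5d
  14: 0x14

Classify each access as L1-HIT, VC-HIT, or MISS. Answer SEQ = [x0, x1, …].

0: 0x46 (blk 17, set 1) → MISS  vc=[]
1: 0x5d (blk 23, set 3) → MISS  vc=[]
2: 0x5e (blk 23, set 3) → L1-HIT  vc=[]
3: 0x5d (blk 23, set 3) → L1-HIT  vc=[]
4: 0x5e (blk 23, set 3) → L1-HIT  vc=[]
5: 0x5f (blk 23, set 3) → L1-HIT  vc=[]
6: 0x15 (blk 5, set 1) → MISS  vc=[17]
7: 0x4d (blk 19, set 3) → MISS  vc=[17, 23]
8: 0x4e (blk 19, set 3) → L1-HIT  vc=[17, 23]
9: 0x35 (blk 13, set 1) → MISS  vc=[17, 23, 5]
10: 0x5e (blk 23, set 3) → VC-HIT  vc=[17, 19, 5]
11: 0x44 (blk 17, set 1) → VC-HIT  vc=[13, 19, 5]
12: 0x34 (blk 13, set 1) → VC-HIT  vc=[17, 19, 5]
13: 0x5d (blk 23, set 3) → L1-HIT  vc=[17, 19, 5]
14: 0x14 (blk 5, set 1) → VC-HIT  vc=[17, 19, 13]

SEQ = [MISS, MISS, L1-HIT, L1-HIT, L1-HIT, L1-HIT, MISS, MISS, L1-HIT, MISS, VC-HIT, VC-HIT, VC-HIT, L1-HIT, VC-HIT]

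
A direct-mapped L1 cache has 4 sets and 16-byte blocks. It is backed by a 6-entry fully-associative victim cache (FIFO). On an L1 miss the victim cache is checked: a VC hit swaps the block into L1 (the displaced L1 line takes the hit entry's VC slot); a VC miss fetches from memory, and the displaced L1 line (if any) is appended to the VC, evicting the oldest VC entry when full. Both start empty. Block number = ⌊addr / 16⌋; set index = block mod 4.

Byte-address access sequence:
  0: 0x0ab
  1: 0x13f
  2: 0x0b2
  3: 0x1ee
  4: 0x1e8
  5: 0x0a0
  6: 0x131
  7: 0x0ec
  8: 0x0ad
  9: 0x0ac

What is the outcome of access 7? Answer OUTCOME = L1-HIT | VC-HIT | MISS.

#0 0xab→b10/s2 MISS; vc=[]
#1 0x13f→b19/s3 MISS; vc=[]
#2 0xb2→b11/s3 MISS; vc=[19]
#3 0x1ee→b30/s2 MISS; vc=[19,10]
#4 0x1e8→b30/s2 L1-HIT; vc=[19,10]
#5 0xa0→b10/s2 VC-HIT; vc=[19,30]
#6 0x131→b19/s3 VC-HIT; vc=[11,30]
#7 0xec→b14/s2 MISS; vc=[11,30,10]
#8 0xad→b10/s2 VC-HIT; vc=[11,30,14]
#9 0xac→b10/s2 L1-HIT; vc=[11,30,14]

OUTCOME = MISS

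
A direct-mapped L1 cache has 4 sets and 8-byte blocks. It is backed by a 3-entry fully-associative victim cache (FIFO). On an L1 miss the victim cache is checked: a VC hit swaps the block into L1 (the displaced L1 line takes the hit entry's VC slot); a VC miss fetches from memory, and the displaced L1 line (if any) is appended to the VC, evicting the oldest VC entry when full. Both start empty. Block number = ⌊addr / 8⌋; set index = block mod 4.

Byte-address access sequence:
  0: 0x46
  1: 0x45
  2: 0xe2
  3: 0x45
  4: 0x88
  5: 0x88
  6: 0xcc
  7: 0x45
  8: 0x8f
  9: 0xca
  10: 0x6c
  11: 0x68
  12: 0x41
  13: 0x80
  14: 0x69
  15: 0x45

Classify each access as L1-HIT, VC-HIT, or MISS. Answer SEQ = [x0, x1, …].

0: 0x46 (blk 8, set 0) → MISS  vc=[]
1: 0x45 (blk 8, set 0) → L1-HIT  vc=[]
2: 0xe2 (blk 28, set 0) → MISS  vc=[8]
3: 0x45 (blk 8, set 0) → VC-HIT  vc=[28]
4: 0x88 (blk 17, set 1) → MISS  vc=[28]
5: 0x88 (blk 17, set 1) → L1-HIT  vc=[28]
6: 0xcc (blk 25, set 1) → MISS  vc=[28, 17]
7: 0x45 (blk 8, set 0) → L1-HIT  vc=[28, 17]
8: 0x8f (blk 17, set 1) → VC-HIT  vc=[28, 25]
9: 0xca (blk 25, set 1) → VC-HIT  vc=[28, 17]
10: 0x6c (blk 13, set 1) → MISS  vc=[28, 17, 25]
11: 0x68 (blk 13, set 1) → L1-HIT  vc=[28, 17, 25]
12: 0x41 (blk 8, set 0) → L1-HIT  vc=[28, 17, 25]
13: 0x80 (blk 16, set 0) → MISS  vc=[17, 25, 8]
14: 0x69 (blk 13, set 1) → L1-HIT  vc=[17, 25, 8]
15: 0x45 (blk 8, set 0) → VC-HIT  vc=[17, 25, 16]

SEQ = [MISS, L1-HIT, MISS, VC-HIT, MISS, L1-HIT, MISS, L1-HIT, VC-HIT, VC-HIT, MISS, L1-HIT, L1-HIT, MISS, L1-HIT, VC-HIT]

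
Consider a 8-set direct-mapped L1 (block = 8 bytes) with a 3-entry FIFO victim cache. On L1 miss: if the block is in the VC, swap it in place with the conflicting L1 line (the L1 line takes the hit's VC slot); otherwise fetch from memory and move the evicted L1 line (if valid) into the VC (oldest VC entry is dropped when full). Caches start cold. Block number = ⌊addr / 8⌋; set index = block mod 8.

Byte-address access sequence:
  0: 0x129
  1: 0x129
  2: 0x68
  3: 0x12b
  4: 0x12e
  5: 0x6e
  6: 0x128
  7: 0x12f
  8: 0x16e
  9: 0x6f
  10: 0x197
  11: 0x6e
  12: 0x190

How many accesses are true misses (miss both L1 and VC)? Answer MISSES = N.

MISSES = 4

#0 0x129→b37/s5 MISS; vc=[]
#1 0x129→b37/s5 L1-HIT; vc=[]
#2 0x68→b13/s5 MISS; vc=[37]
#3 0x12b→b37/s5 VC-HIT; vc=[13]
#4 0x12e→b37/s5 L1-HIT; vc=[13]
#5 0x6e→b13/s5 VC-HIT; vc=[37]
#6 0x128→b37/s5 VC-HIT; vc=[13]
#7 0x12f→b37/s5 L1-HIT; vc=[13]
#8 0x16e→b45/s5 MISS; vc=[13,37]
#9 0x6f→b13/s5 VC-HIT; vc=[45,37]
#10 0x197→b50/s2 MISS; vc=[45,37]
#11 0x6e→b13/s5 L1-HIT; vc=[45,37]
#12 0x190→b50/s2 L1-HIT; vc=[45,37]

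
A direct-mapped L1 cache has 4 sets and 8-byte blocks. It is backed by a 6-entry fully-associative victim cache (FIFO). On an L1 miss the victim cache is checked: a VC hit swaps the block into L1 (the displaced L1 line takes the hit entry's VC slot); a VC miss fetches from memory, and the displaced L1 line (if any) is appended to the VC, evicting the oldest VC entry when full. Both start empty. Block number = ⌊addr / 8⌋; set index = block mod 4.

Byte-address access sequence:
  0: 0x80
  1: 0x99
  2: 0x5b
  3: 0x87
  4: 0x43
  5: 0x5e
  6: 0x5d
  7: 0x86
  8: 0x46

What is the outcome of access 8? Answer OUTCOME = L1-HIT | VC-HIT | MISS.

#0 0x80→b16/s0 MISS; vc=[]
#1 0x99→b19/s3 MISS; vc=[]
#2 0x5b→b11/s3 MISS; vc=[19]
#3 0x87→b16/s0 L1-HIT; vc=[19]
#4 0x43→b8/s0 MISS; vc=[19,16]
#5 0x5e→b11/s3 L1-HIT; vc=[19,16]
#6 0x5d→b11/s3 L1-HIT; vc=[19,16]
#7 0x86→b16/s0 VC-HIT; vc=[19,8]
#8 0x46→b8/s0 VC-HIT; vc=[19,16]

OUTCOME = VC-HIT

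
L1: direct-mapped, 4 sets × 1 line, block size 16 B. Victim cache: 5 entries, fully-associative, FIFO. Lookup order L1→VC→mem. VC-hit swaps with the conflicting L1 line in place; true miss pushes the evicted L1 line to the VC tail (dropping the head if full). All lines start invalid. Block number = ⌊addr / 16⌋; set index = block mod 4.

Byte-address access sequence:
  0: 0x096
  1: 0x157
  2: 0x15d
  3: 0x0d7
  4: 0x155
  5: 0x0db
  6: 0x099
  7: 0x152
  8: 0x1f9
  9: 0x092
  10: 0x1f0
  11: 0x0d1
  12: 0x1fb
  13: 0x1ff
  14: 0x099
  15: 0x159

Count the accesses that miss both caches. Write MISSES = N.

MISSES = 4

0: 0x96 (blk 9, set 1) → MISS  vc=[]
1: 0x157 (blk 21, set 1) → MISS  vc=[9]
2: 0x15d (blk 21, set 1) → L1-HIT  vc=[9]
3: 0xd7 (blk 13, set 1) → MISS  vc=[9, 21]
4: 0x155 (blk 21, set 1) → VC-HIT  vc=[9, 13]
5: 0xdb (blk 13, set 1) → VC-HIT  vc=[9, 21]
6: 0x99 (blk 9, set 1) → VC-HIT  vc=[13, 21]
7: 0x152 (blk 21, set 1) → VC-HIT  vc=[13, 9]
8: 0x1f9 (blk 31, set 3) → MISS  vc=[13, 9]
9: 0x92 (blk 9, set 1) → VC-HIT  vc=[13, 21]
10: 0x1f0 (blk 31, set 3) → L1-HIT  vc=[13, 21]
11: 0xd1 (blk 13, set 1) → VC-HIT  vc=[9, 21]
12: 0x1fb (blk 31, set 3) → L1-HIT  vc=[9, 21]
13: 0x1ff (blk 31, set 3) → L1-HIT  vc=[9, 21]
14: 0x99 (blk 9, set 1) → VC-HIT  vc=[13, 21]
15: 0x159 (blk 21, set 1) → VC-HIT  vc=[13, 9]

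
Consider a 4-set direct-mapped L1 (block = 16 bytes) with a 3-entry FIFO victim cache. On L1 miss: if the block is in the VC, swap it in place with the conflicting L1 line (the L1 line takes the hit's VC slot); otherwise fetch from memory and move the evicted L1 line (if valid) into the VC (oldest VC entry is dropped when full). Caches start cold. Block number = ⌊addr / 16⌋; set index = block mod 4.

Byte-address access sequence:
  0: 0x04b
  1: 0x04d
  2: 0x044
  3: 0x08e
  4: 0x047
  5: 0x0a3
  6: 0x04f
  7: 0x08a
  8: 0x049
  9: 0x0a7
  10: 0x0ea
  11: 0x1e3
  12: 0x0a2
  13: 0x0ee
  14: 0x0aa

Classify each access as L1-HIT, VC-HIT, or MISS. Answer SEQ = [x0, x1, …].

SEQ = [MISS, L1-HIT, L1-HIT, MISS, VC-HIT, MISS, L1-HIT, VC-HIT, VC-HIT, L1-HIT, MISS, MISS, VC-HIT, VC-HIT, VC-HIT]

0: 0x4b (blk 4, set 0) → MISS  vc=[]
1: 0x4d (blk 4, set 0) → L1-HIT  vc=[]
2: 0x44 (blk 4, set 0) → L1-HIT  vc=[]
3: 0x8e (blk 8, set 0) → MISS  vc=[4]
4: 0x47 (blk 4, set 0) → VC-HIT  vc=[8]
5: 0xa3 (blk 10, set 2) → MISS  vc=[8]
6: 0x4f (blk 4, set 0) → L1-HIT  vc=[8]
7: 0x8a (blk 8, set 0) → VC-HIT  vc=[4]
8: 0x49 (blk 4, set 0) → VC-HIT  vc=[8]
9: 0xa7 (blk 10, set 2) → L1-HIT  vc=[8]
10: 0xea (blk 14, set 2) → MISS  vc=[8, 10]
11: 0x1e3 (blk 30, set 2) → MISS  vc=[8, 10, 14]
12: 0xa2 (blk 10, set 2) → VC-HIT  vc=[8, 30, 14]
13: 0xee (blk 14, set 2) → VC-HIT  vc=[8, 30, 10]
14: 0xaa (blk 10, set 2) → VC-HIT  vc=[8, 30, 14]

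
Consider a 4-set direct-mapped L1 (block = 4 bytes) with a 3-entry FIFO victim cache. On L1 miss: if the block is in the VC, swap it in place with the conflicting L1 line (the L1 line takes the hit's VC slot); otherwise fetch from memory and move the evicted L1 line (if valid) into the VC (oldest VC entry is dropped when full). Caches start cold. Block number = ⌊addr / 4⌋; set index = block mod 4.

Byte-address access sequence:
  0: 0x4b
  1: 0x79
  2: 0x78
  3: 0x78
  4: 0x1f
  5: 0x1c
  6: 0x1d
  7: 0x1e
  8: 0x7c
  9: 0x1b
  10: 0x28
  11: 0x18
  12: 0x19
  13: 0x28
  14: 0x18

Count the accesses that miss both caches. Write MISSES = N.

0: 0x4b (blk 18, set 2) → MISS  vc=[]
1: 0x79 (blk 30, set 2) → MISS  vc=[18]
2: 0x78 (blk 30, set 2) → L1-HIT  vc=[18]
3: 0x78 (blk 30, set 2) → L1-HIT  vc=[18]
4: 0x1f (blk 7, set 3) → MISS  vc=[18]
5: 0x1c (blk 7, set 3) → L1-HIT  vc=[18]
6: 0x1d (blk 7, set 3) → L1-HIT  vc=[18]
7: 0x1e (blk 7, set 3) → L1-HIT  vc=[18]
8: 0x7c (blk 31, set 3) → MISS  vc=[18, 7]
9: 0x1b (blk 6, set 2) → MISS  vc=[18, 7, 30]
10: 0x28 (blk 10, set 2) → MISS  vc=[7, 30, 6]
11: 0x18 (blk 6, set 2) → VC-HIT  vc=[7, 30, 10]
12: 0x19 (blk 6, set 2) → L1-HIT  vc=[7, 30, 10]
13: 0x28 (blk 10, set 2) → VC-HIT  vc=[7, 30, 6]
14: 0x18 (blk 6, set 2) → VC-HIT  vc=[7, 30, 10]

MISSES = 6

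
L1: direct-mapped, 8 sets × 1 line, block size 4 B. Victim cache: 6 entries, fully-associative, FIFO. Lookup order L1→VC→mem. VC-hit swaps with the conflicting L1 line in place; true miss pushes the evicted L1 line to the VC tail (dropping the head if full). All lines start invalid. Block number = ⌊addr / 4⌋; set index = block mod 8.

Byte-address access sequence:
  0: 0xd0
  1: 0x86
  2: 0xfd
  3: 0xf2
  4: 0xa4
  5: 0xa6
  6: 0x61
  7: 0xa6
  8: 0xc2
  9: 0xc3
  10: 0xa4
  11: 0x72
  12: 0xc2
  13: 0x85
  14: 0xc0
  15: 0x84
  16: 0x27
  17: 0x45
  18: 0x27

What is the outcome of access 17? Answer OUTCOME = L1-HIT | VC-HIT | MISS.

OUTCOME = MISS

#0 0xd0→b52/s4 MISS; vc=[]
#1 0x86→b33/s1 MISS; vc=[]
#2 0xfd→b63/s7 MISS; vc=[]
#3 0xf2→b60/s4 MISS; vc=[52]
#4 0xa4→b41/s1 MISS; vc=[52,33]
#5 0xa6→b41/s1 L1-HIT; vc=[52,33]
#6 0x61→b24/s0 MISS; vc=[52,33]
#7 0xa6→b41/s1 L1-HIT; vc=[52,33]
#8 0xc2→b48/s0 MISS; vc=[52,33,24]
#9 0xc3→b48/s0 L1-HIT; vc=[52,33,24]
#10 0xa4→b41/s1 L1-HIT; vc=[52,33,24]
#11 0x72→b28/s4 MISS; vc=[52,33,24,60]
#12 0xc2→b48/s0 L1-HIT; vc=[52,33,24,60]
#13 0x85→b33/s1 VC-HIT; vc=[52,41,24,60]
#14 0xc0→b48/s0 L1-HIT; vc=[52,41,24,60]
#15 0x84→b33/s1 L1-HIT; vc=[52,41,24,60]
#16 0x27→b9/s1 MISS; vc=[52,41,24,60,33]
#17 0x45→b17/s1 MISS; vc=[52,41,24,60,33,9]
#18 0x27→b9/s1 VC-HIT; vc=[52,41,24,60,33,17]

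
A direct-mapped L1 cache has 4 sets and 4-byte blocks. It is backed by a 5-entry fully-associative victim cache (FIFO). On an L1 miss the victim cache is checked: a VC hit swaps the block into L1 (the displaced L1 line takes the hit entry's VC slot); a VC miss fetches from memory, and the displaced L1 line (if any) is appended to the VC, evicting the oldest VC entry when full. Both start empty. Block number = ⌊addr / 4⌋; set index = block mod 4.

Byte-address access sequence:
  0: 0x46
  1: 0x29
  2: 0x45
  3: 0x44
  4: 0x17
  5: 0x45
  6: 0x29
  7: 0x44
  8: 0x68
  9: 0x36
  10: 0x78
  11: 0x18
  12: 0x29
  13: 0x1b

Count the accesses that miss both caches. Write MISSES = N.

#0 0x46→b17/s1 MISS; vc=[]
#1 0x29→b10/s2 MISS; vc=[]
#2 0x45→b17/s1 L1-HIT; vc=[]
#3 0x44→b17/s1 L1-HIT; vc=[]
#4 0x17→b5/s1 MISS; vc=[17]
#5 0x45→b17/s1 VC-HIT; vc=[5]
#6 0x29→b10/s2 L1-HIT; vc=[5]
#7 0x44→b17/s1 L1-HIT; vc=[5]
#8 0x68→b26/s2 MISS; vc=[5,10]
#9 0x36→b13/s1 MISS; vc=[5,10,17]
#10 0x78→b30/s2 MISS; vc=[5,10,17,26]
#11 0x18→b6/s2 MISS; vc=[5,10,17,26,30]
#12 0x29→b10/s2 VC-HIT; vc=[5,6,17,26,30]
#13 0x1b→b6/s2 VC-HIT; vc=[5,10,17,26,30]

MISSES = 7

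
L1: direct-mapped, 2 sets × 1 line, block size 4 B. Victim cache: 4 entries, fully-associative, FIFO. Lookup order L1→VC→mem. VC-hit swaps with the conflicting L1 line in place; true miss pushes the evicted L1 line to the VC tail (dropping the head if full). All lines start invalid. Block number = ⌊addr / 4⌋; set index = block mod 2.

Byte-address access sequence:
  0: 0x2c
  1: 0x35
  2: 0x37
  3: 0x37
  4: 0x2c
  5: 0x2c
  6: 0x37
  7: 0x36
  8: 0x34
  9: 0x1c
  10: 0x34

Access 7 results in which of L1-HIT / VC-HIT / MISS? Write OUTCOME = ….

#0 0x2c→b11/s1 MISS; vc=[]
#1 0x35→b13/s1 MISS; vc=[11]
#2 0x37→b13/s1 L1-HIT; vc=[11]
#3 0x37→b13/s1 L1-HIT; vc=[11]
#4 0x2c→b11/s1 VC-HIT; vc=[13]
#5 0x2c→b11/s1 L1-HIT; vc=[13]
#6 0x37→b13/s1 VC-HIT; vc=[11]
#7 0x36→b13/s1 L1-HIT; vc=[11]
#8 0x34→b13/s1 L1-HIT; vc=[11]
#9 0x1c→b7/s1 MISS; vc=[11,13]
#10 0x34→b13/s1 VC-HIT; vc=[11,7]

OUTCOME = L1-HIT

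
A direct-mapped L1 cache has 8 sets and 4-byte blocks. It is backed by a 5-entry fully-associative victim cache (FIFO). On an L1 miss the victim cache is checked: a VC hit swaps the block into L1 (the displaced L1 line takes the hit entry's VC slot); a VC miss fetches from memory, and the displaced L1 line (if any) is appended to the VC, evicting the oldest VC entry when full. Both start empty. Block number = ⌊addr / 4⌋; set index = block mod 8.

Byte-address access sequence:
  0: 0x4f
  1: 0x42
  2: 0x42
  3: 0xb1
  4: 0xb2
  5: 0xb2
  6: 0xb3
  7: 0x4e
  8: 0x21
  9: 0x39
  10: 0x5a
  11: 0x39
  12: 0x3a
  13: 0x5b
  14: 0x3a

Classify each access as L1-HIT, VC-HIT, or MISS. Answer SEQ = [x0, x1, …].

  [0] addr=0x4f blk=19 s=3: MISS | VC []
  [1] addr=0x42 blk=16 s=0: MISS | VC []
  [2] addr=0x42 blk=16 s=0: L1-HIT | VC []
  [3] addr=0xb1 blk=44 s=4: MISS | VC []
  [4] addr=0xb2 blk=44 s=4: L1-HIT | VC []
  [5] addr=0xb2 blk=44 s=4: L1-HIT | VC []
  [6] addr=0xb3 blk=44 s=4: L1-HIT | VC []
  [7] addr=0x4e blk=19 s=3: L1-HIT | VC []
  [8] addr=0x21 blk=8 s=0: MISS | VC [16]
  [9] addr=0x39 blk=14 s=6: MISS | VC [16]
  [10] addr=0x5a blk=22 s=6: MISS | VC [16, 14]
  [11] addr=0x39 blk=14 s=6: VC-HIT | VC [16, 22]
  [12] addr=0x3a blk=14 s=6: L1-HIT | VC [16, 22]
  [13] addr=0x5b blk=22 s=6: VC-HIT | VC [16, 14]
  [14] addr=0x3a blk=14 s=6: VC-HIT | VC [16, 22]

SEQ = [MISS, MISS, L1-HIT, MISS, L1-HIT, L1-HIT, L1-HIT, L1-HIT, MISS, MISS, MISS, VC-HIT, L1-HIT, VC-HIT, VC-HIT]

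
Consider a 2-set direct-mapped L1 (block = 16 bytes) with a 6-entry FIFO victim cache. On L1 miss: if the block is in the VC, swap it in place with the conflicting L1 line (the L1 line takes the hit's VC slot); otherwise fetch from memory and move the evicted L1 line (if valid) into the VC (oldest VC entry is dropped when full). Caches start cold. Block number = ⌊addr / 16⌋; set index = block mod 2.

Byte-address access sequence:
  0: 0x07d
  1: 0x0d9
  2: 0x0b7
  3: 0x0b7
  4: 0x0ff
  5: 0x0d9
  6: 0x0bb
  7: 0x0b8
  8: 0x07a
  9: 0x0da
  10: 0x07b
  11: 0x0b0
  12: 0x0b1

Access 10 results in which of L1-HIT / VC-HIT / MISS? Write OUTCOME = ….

OUTCOME = VC-HIT

#0 0x7d→b7/s1 MISS; vc=[]
#1 0xd9→b13/s1 MISS; vc=[7]
#2 0xb7→b11/s1 MISS; vc=[7,13]
#3 0xb7→b11/s1 L1-HIT; vc=[7,13]
#4 0xff→b15/s1 MISS; vc=[7,13,11]
#5 0xd9→b13/s1 VC-HIT; vc=[7,15,11]
#6 0xbb→b11/s1 VC-HIT; vc=[7,15,13]
#7 0xb8→b11/s1 L1-HIT; vc=[7,15,13]
#8 0x7a→b7/s1 VC-HIT; vc=[11,15,13]
#9 0xda→b13/s1 VC-HIT; vc=[11,15,7]
#10 0x7b→b7/s1 VC-HIT; vc=[11,15,13]
#11 0xb0→b11/s1 VC-HIT; vc=[7,15,13]
#12 0xb1→b11/s1 L1-HIT; vc=[7,15,13]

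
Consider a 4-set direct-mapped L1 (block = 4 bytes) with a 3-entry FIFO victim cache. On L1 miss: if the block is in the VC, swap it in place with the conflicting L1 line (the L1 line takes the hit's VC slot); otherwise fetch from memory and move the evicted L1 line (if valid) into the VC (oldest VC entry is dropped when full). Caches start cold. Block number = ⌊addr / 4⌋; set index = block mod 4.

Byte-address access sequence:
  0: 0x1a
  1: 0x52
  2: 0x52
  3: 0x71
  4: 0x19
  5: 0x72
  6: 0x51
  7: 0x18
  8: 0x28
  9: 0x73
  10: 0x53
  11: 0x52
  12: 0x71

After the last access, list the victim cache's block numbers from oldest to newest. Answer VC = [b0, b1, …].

0: 0x1a (blk 6, set 2) → MISS  vc=[]
1: 0x52 (blk 20, set 0) → MISS  vc=[]
2: 0x52 (blk 20, set 0) → L1-HIT  vc=[]
3: 0x71 (blk 28, set 0) → MISS  vc=[20]
4: 0x19 (blk 6, set 2) → L1-HIT  vc=[20]
5: 0x72 (blk 28, set 0) → L1-HIT  vc=[20]
6: 0x51 (blk 20, set 0) → VC-HIT  vc=[28]
7: 0x18 (blk 6, set 2) → L1-HIT  vc=[28]
8: 0x28 (blk 10, set 2) → MISS  vc=[28, 6]
9: 0x73 (blk 28, set 0) → VC-HIT  vc=[20, 6]
10: 0x53 (blk 20, set 0) → VC-HIT  vc=[28, 6]
11: 0x52 (blk 20, set 0) → L1-HIT  vc=[28, 6]
12: 0x71 (blk 28, set 0) → VC-HIT  vc=[20, 6]

VC = [20, 6]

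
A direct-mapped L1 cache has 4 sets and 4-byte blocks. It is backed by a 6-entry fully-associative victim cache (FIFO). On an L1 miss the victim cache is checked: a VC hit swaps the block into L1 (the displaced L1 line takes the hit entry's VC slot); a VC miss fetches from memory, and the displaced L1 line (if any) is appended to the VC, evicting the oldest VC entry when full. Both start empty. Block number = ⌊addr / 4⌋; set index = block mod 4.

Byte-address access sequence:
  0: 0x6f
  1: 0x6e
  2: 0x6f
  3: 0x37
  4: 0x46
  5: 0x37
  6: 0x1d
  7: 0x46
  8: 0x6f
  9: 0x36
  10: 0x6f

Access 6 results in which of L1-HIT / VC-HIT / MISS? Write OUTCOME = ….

0: 0x6f (blk 27, set 3) → MISS  vc=[]
1: 0x6e (blk 27, set 3) → L1-HIT  vc=[]
2: 0x6f (blk 27, set 3) → L1-HIT  vc=[]
3: 0x37 (blk 13, set 1) → MISS  vc=[]
4: 0x46 (blk 17, set 1) → MISS  vc=[13]
5: 0x37 (blk 13, set 1) → VC-HIT  vc=[17]
6: 0x1d (blk 7, set 3) → MISS  vc=[17, 27]
7: 0x46 (blk 17, set 1) → VC-HIT  vc=[13, 27]
8: 0x6f (blk 27, set 3) → VC-HIT  vc=[13, 7]
9: 0x36 (blk 13, set 1) → VC-HIT  vc=[17, 7]
10: 0x6f (blk 27, set 3) → L1-HIT  vc=[17, 7]

OUTCOME = MISS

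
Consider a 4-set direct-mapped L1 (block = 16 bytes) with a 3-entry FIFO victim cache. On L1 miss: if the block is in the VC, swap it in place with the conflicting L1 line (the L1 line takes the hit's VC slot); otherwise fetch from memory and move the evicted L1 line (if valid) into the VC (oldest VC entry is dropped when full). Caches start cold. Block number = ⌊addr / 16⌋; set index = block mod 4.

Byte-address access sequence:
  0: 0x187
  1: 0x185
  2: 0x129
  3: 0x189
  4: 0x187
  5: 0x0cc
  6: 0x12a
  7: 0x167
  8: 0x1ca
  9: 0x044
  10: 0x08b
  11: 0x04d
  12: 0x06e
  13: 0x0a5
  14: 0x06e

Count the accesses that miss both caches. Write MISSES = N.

MISSES = 9

#0 0x187→b24/s0 MISS; vc=[]
#1 0x185→b24/s0 L1-HIT; vc=[]
#2 0x129→b18/s2 MISS; vc=[]
#3 0x189→b24/s0 L1-HIT; vc=[]
#4 0x187→b24/s0 L1-HIT; vc=[]
#5 0xcc→b12/s0 MISS; vc=[24]
#6 0x12a→b18/s2 L1-HIT; vc=[24]
#7 0x167→b22/s2 MISS; vc=[24,18]
#8 0x1ca→b28/s0 MISS; vc=[24,18,12]
#9 0x44→b4/s0 MISS; vc=[18,12,28]
#10 0x8b→b8/s0 MISS; vc=[12,28,4]
#11 0x4d→b4/s0 VC-HIT; vc=[12,28,8]
#12 0x6e→b6/s2 MISS; vc=[28,8,22]
#13 0xa5→b10/s2 MISS; vc=[8,22,6]
#14 0x6e→b6/s2 VC-HIT; vc=[8,22,10]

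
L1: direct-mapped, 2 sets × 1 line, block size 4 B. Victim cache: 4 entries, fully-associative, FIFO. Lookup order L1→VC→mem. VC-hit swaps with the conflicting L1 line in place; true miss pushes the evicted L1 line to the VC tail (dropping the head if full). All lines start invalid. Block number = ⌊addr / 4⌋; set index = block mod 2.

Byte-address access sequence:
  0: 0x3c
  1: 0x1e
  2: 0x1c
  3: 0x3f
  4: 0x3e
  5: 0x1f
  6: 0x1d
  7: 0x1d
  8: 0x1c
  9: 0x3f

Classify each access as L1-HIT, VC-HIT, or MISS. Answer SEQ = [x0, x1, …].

#0 0x3c→b15/s1 MISS; vc=[]
#1 0x1e→b7/s1 MISS; vc=[15]
#2 0x1c→b7/s1 L1-HIT; vc=[15]
#3 0x3f→b15/s1 VC-HIT; vc=[7]
#4 0x3e→b15/s1 L1-HIT; vc=[7]
#5 0x1f→b7/s1 VC-HIT; vc=[15]
#6 0x1d→b7/s1 L1-HIT; vc=[15]
#7 0x1d→b7/s1 L1-HIT; vc=[15]
#8 0x1c→b7/s1 L1-HIT; vc=[15]
#9 0x3f→b15/s1 VC-HIT; vc=[7]

SEQ = [MISS, MISS, L1-HIT, VC-HIT, L1-HIT, VC-HIT, L1-HIT, L1-HIT, L1-HIT, VC-HIT]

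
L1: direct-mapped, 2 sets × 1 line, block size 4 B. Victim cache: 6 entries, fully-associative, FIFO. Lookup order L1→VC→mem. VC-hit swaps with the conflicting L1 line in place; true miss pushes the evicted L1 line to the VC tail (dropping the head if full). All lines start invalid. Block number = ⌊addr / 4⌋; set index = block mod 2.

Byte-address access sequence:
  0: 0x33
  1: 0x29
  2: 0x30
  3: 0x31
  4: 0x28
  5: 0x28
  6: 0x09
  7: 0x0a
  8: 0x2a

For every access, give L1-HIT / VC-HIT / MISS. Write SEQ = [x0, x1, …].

  [0] addr=0x33 blk=12 s=0: MISS | VC []
  [1] addr=0x29 blk=10 s=0: MISS | VC [12]
  [2] addr=0x30 blk=12 s=0: VC-HIT | VC [10]
  [3] addr=0x31 blk=12 s=0: L1-HIT | VC [10]
  [4] addr=0x28 blk=10 s=0: VC-HIT | VC [12]
  [5] addr=0x28 blk=10 s=0: L1-HIT | VC [12]
  [6] addr=0x9 blk=2 s=0: MISS | VC [12, 10]
  [7] addr=0xa blk=2 s=0: L1-HIT | VC [12, 10]
  [8] addr=0x2a blk=10 s=0: VC-HIT | VC [12, 2]

SEQ = [MISS, MISS, VC-HIT, L1-HIT, VC-HIT, L1-HIT, MISS, L1-HIT, VC-HIT]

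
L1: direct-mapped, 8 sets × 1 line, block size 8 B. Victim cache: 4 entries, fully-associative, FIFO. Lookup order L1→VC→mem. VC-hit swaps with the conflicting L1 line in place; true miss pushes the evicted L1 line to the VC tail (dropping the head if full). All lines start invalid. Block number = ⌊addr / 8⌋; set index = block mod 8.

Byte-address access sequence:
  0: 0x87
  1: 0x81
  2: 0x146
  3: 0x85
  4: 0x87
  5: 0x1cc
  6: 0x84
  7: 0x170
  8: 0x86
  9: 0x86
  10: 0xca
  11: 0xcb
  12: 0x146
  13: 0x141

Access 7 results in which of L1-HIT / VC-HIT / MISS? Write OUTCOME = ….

#0 0x87→b16/s0 MISS; vc=[]
#1 0x81→b16/s0 L1-HIT; vc=[]
#2 0x146→b40/s0 MISS; vc=[16]
#3 0x85→b16/s0 VC-HIT; vc=[40]
#4 0x87→b16/s0 L1-HIT; vc=[40]
#5 0x1cc→b57/s1 MISS; vc=[40]
#6 0x84→b16/s0 L1-HIT; vc=[40]
#7 0x170→b46/s6 MISS; vc=[40]
#8 0x86→b16/s0 L1-HIT; vc=[40]
#9 0x86→b16/s0 L1-HIT; vc=[40]
#10 0xca→b25/s1 MISS; vc=[40,57]
#11 0xcb→b25/s1 L1-HIT; vc=[40,57]
#12 0x146→b40/s0 VC-HIT; vc=[16,57]
#13 0x141→b40/s0 L1-HIT; vc=[16,57]

OUTCOME = MISS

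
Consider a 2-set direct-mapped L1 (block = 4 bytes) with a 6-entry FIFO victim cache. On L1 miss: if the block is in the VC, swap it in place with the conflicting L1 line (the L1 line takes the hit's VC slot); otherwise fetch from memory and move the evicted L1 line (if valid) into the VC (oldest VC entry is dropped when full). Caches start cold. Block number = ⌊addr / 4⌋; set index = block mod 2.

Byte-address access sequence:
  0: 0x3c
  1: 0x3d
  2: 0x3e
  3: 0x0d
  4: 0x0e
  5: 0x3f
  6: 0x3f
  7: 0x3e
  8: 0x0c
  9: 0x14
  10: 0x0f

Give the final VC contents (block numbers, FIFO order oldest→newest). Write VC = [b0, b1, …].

VC = [15, 5]

0: 0x3c (blk 15, set 1) → MISS  vc=[]
1: 0x3d (blk 15, set 1) → L1-HIT  vc=[]
2: 0x3e (blk 15, set 1) → L1-HIT  vc=[]
3: 0xd (blk 3, set 1) → MISS  vc=[15]
4: 0xe (blk 3, set 1) → L1-HIT  vc=[15]
5: 0x3f (blk 15, set 1) → VC-HIT  vc=[3]
6: 0x3f (blk 15, set 1) → L1-HIT  vc=[3]
7: 0x3e (blk 15, set 1) → L1-HIT  vc=[3]
8: 0xc (blk 3, set 1) → VC-HIT  vc=[15]
9: 0x14 (blk 5, set 1) → MISS  vc=[15, 3]
10: 0xf (blk 3, set 1) → VC-HIT  vc=[15, 5]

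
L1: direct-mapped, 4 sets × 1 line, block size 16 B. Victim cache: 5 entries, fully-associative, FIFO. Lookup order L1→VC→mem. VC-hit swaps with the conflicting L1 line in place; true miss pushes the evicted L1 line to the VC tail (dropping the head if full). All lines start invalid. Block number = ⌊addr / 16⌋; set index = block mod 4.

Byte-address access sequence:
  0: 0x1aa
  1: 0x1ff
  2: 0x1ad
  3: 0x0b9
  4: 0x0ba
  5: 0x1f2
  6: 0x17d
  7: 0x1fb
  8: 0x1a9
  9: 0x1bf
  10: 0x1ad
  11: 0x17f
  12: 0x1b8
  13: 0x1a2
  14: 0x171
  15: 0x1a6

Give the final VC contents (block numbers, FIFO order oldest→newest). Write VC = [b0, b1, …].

VC = [11, 27, 31]

0: 0x1aa (blk 26, set 2) → MISS  vc=[]
1: 0x1ff (blk 31, set 3) → MISS  vc=[]
2: 0x1ad (blk 26, set 2) → L1-HIT  vc=[]
3: 0xb9 (blk 11, set 3) → MISS  vc=[31]
4: 0xba (blk 11, set 3) → L1-HIT  vc=[31]
5: 0x1f2 (blk 31, set 3) → VC-HIT  vc=[11]
6: 0x17d (blk 23, set 3) → MISS  vc=[11, 31]
7: 0x1fb (blk 31, set 3) → VC-HIT  vc=[11, 23]
8: 0x1a9 (blk 26, set 2) → L1-HIT  vc=[11, 23]
9: 0x1bf (blk 27, set 3) → MISS  vc=[11, 23, 31]
10: 0x1ad (blk 26, set 2) → L1-HIT  vc=[11, 23, 31]
11: 0x17f (blk 23, set 3) → VC-HIT  vc=[11, 27, 31]
12: 0x1b8 (blk 27, set 3) → VC-HIT  vc=[11, 23, 31]
13: 0x1a2 (blk 26, set 2) → L1-HIT  vc=[11, 23, 31]
14: 0x171 (blk 23, set 3) → VC-HIT  vc=[11, 27, 31]
15: 0x1a6 (blk 26, set 2) → L1-HIT  vc=[11, 27, 31]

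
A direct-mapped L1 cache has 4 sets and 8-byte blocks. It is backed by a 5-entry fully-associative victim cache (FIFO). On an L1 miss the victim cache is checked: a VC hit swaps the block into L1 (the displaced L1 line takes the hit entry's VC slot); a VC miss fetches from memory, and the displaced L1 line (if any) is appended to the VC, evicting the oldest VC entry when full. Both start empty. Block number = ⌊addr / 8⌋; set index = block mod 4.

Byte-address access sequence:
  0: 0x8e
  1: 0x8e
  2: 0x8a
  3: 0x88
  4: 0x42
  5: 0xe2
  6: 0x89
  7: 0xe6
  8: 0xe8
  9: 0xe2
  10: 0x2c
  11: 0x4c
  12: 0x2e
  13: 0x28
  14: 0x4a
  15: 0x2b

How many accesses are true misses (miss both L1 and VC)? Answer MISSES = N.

MISSES = 6

0: 0x8e (blk 17, set 1) → MISS  vc=[]
1: 0x8e (blk 17, set 1) → L1-HIT  vc=[]
2: 0x8a (blk 17, set 1) → L1-HIT  vc=[]
3: 0x88 (blk 17, set 1) → L1-HIT  vc=[]
4: 0x42 (blk 8, set 0) → MISS  vc=[]
5: 0xe2 (blk 28, set 0) → MISS  vc=[8]
6: 0x89 (blk 17, set 1) → L1-HIT  vc=[8]
7: 0xe6 (blk 28, set 0) → L1-HIT  vc=[8]
8: 0xe8 (blk 29, set 1) → MISS  vc=[8, 17]
9: 0xe2 (blk 28, set 0) → L1-HIT  vc=[8, 17]
10: 0x2c (blk 5, set 1) → MISS  vc=[8, 17, 29]
11: 0x4c (blk 9, set 1) → MISS  vc=[8, 17, 29, 5]
12: 0x2e (blk 5, set 1) → VC-HIT  vc=[8, 17, 29, 9]
13: 0x28 (blk 5, set 1) → L1-HIT  vc=[8, 17, 29, 9]
14: 0x4a (blk 9, set 1) → VC-HIT  vc=[8, 17, 29, 5]
15: 0x2b (blk 5, set 1) → VC-HIT  vc=[8, 17, 29, 9]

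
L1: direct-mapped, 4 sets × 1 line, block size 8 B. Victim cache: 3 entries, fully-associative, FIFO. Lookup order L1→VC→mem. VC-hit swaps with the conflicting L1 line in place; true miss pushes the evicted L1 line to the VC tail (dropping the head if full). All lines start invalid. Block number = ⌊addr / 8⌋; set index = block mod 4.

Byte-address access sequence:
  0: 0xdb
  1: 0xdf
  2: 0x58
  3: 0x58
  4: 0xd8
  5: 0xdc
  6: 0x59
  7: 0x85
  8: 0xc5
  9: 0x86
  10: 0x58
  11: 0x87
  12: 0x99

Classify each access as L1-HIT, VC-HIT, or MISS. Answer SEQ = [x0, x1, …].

SEQ = [MISS, L1-HIT, MISS, L1-HIT, VC-HIT, L1-HIT, VC-HIT, MISS, MISS, VC-HIT, L1-HIT, L1-HIT, MISS]

#0 0xdb→b27/s3 MISS; vc=[]
#1 0xdf→b27/s3 L1-HIT; vc=[]
#2 0x58→b11/s3 MISS; vc=[27]
#3 0x58→b11/s3 L1-HIT; vc=[27]
#4 0xd8→b27/s3 VC-HIT; vc=[11]
#5 0xdc→b27/s3 L1-HIT; vc=[11]
#6 0x59→b11/s3 VC-HIT; vc=[27]
#7 0x85→b16/s0 MISS; vc=[27]
#8 0xc5→b24/s0 MISS; vc=[27,16]
#9 0x86→b16/s0 VC-HIT; vc=[27,24]
#10 0x58→b11/s3 L1-HIT; vc=[27,24]
#11 0x87→b16/s0 L1-HIT; vc=[27,24]
#12 0x99→b19/s3 MISS; vc=[27,24,11]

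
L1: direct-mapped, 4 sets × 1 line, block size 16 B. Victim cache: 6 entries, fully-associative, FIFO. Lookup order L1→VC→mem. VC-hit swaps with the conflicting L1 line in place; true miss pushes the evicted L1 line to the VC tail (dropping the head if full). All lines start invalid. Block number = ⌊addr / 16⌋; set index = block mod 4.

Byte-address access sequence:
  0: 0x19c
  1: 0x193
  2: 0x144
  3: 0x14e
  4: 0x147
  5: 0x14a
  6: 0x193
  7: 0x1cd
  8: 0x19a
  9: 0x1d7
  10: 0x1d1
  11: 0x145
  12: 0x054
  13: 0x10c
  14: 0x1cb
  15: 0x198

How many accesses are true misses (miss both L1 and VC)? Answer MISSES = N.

0: 0x19c (blk 25, set 1) → MISS  vc=[]
1: 0x193 (blk 25, set 1) → L1-HIT  vc=[]
2: 0x144 (blk 20, set 0) → MISS  vc=[]
3: 0x14e (blk 20, set 0) → L1-HIT  vc=[]
4: 0x147 (blk 20, set 0) → L1-HIT  vc=[]
5: 0x14a (blk 20, set 0) → L1-HIT  vc=[]
6: 0x193 (blk 25, set 1) → L1-HIT  vc=[]
7: 0x1cd (blk 28, set 0) → MISS  vc=[20]
8: 0x19a (blk 25, set 1) → L1-HIT  vc=[20]
9: 0x1d7 (blk 29, set 1) → MISS  vc=[20, 25]
10: 0x1d1 (blk 29, set 1) → L1-HIT  vc=[20, 25]
11: 0x145 (blk 20, set 0) → VC-HIT  vc=[28, 25]
12: 0x54 (blk 5, set 1) → MISS  vc=[28, 25, 29]
13: 0x10c (blk 16, set 0) → MISS  vc=[28, 25, 29, 20]
14: 0x1cb (blk 28, set 0) → VC-HIT  vc=[16, 25, 29, 20]
15: 0x198 (blk 25, set 1) → VC-HIT  vc=[16, 5, 29, 20]

MISSES = 6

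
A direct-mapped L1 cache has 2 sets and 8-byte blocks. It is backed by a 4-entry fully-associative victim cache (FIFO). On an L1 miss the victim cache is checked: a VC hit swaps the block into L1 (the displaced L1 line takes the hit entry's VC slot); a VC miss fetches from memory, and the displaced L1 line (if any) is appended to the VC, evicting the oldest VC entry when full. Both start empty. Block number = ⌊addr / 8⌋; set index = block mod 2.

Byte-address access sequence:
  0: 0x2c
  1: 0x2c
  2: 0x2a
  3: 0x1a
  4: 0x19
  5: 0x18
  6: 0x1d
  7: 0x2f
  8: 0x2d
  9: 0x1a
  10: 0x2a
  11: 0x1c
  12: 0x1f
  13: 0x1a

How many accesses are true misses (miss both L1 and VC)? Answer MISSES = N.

#0 0x2c→b5/s1 MISS; vc=[]
#1 0x2c→b5/s1 L1-HIT; vc=[]
#2 0x2a→b5/s1 L1-HIT; vc=[]
#3 0x1a→b3/s1 MISS; vc=[5]
#4 0x19→b3/s1 L1-HIT; vc=[5]
#5 0x18→b3/s1 L1-HIT; vc=[5]
#6 0x1d→b3/s1 L1-HIT; vc=[5]
#7 0x2f→b5/s1 VC-HIT; vc=[3]
#8 0x2d→b5/s1 L1-HIT; vc=[3]
#9 0x1a→b3/s1 VC-HIT; vc=[5]
#10 0x2a→b5/s1 VC-HIT; vc=[3]
#11 0x1c→b3/s1 VC-HIT; vc=[5]
#12 0x1f→b3/s1 L1-HIT; vc=[5]
#13 0x1a→b3/s1 L1-HIT; vc=[5]

MISSES = 2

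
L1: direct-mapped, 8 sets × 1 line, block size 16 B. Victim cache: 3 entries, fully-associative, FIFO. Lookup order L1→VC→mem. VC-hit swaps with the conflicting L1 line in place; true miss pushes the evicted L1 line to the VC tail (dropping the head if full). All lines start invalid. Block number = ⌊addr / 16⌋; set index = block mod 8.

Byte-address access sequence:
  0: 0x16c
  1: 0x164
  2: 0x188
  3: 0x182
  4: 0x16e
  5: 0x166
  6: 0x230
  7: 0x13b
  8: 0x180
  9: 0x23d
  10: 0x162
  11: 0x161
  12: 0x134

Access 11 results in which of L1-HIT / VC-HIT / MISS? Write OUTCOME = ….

0: 0x16c (blk 22, set 6) → MISS  vc=[]
1: 0x164 (blk 22, set 6) → L1-HIT  vc=[]
2: 0x188 (blk 24, set 0) → MISS  vc=[]
3: 0x182 (blk 24, set 0) → L1-HIT  vc=[]
4: 0x16e (blk 22, set 6) → L1-HIT  vc=[]
5: 0x166 (blk 22, set 6) → L1-HIT  vc=[]
6: 0x230 (blk 35, set 3) → MISS  vc=[]
7: 0x13b (blk 19, set 3) → MISS  vc=[35]
8: 0x180 (blk 24, set 0) → L1-HIT  vc=[35]
9: 0x23d (blk 35, set 3) → VC-HIT  vc=[19]
10: 0x162 (blk 22, set 6) → L1-HIT  vc=[19]
11: 0x161 (blk 22, set 6) → L1-HIT  vc=[19]
12: 0x134 (blk 19, set 3) → VC-HIT  vc=[35]

OUTCOME = L1-HIT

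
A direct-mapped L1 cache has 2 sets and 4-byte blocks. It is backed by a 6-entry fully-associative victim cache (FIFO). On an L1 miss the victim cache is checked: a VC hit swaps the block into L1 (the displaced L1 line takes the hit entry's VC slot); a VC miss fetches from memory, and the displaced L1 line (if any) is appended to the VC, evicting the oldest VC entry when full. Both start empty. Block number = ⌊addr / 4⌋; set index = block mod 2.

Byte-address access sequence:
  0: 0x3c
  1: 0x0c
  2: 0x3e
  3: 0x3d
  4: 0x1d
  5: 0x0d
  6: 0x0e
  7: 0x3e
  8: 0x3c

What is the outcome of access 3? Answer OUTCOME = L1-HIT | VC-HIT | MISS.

0: 0x3c (blk 15, set 1) → MISS  vc=[]
1: 0xc (blk 3, set 1) → MISS  vc=[15]
2: 0x3e (blk 15, set 1) → VC-HIT  vc=[3]
3: 0x3d (blk 15, set 1) → L1-HIT  vc=[3]
4: 0x1d (blk 7, set 1) → MISS  vc=[3, 15]
5: 0xd (blk 3, set 1) → VC-HIT  vc=[7, 15]
6: 0xe (blk 3, set 1) → L1-HIT  vc=[7, 15]
7: 0x3e (blk 15, set 1) → VC-HIT  vc=[7, 3]
8: 0x3c (blk 15, set 1) → L1-HIT  vc=[7, 3]

OUTCOME = L1-HIT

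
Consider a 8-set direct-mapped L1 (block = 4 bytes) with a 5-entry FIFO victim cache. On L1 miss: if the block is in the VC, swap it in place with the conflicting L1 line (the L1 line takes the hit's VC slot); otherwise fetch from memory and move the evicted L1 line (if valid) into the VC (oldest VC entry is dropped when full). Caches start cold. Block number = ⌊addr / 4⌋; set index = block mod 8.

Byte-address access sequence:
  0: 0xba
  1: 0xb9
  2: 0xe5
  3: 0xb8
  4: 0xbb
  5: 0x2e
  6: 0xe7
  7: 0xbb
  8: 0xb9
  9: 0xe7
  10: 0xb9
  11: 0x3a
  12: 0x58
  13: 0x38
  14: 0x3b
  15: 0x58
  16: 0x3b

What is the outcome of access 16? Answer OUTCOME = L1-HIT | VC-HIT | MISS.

OUTCOME = VC-HIT

  [0] addr=0xba blk=46 s=6: MISS | VC []
  [1] addr=0xb9 blk=46 s=6: L1-HIT | VC []
  [2] addr=0xe5 blk=57 s=1: MISS | VC []
  [3] addr=0xb8 blk=46 s=6: L1-HIT | VC []
  [4] addr=0xbb blk=46 s=6: L1-HIT | VC []
  [5] addr=0x2e blk=11 s=3: MISS | VC []
  [6] addr=0xe7 blk=57 s=1: L1-HIT | VC []
  [7] addr=0xbb blk=46 s=6: L1-HIT | VC []
  [8] addr=0xb9 blk=46 s=6: L1-HIT | VC []
  [9] addr=0xe7 blk=57 s=1: L1-HIT | VC []
  [10] addr=0xb9 blk=46 s=6: L1-HIT | VC []
  [11] addr=0x3a blk=14 s=6: MISS | VC [46]
  [12] addr=0x58 blk=22 s=6: MISS | VC [46, 14]
  [13] addr=0x38 blk=14 s=6: VC-HIT | VC [46, 22]
  [14] addr=0x3b blk=14 s=6: L1-HIT | VC [46, 22]
  [15] addr=0x58 blk=22 s=6: VC-HIT | VC [46, 14]
  [16] addr=0x3b blk=14 s=6: VC-HIT | VC [46, 22]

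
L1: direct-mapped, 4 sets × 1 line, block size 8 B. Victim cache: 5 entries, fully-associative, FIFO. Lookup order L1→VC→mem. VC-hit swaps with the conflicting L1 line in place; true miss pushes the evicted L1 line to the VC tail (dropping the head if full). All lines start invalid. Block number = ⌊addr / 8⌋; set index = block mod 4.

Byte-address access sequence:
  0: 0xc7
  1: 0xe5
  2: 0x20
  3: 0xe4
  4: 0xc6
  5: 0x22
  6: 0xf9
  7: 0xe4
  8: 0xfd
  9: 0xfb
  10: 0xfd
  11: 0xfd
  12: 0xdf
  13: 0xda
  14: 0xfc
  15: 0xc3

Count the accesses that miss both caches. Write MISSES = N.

MISSES = 5

0: 0xc7 (blk 24, set 0) → MISS  vc=[]
1: 0xe5 (blk 28, set 0) → MISS  vc=[24]
2: 0x20 (blk 4, set 0) → MISS  vc=[24, 28]
3: 0xe4 (blk 28, set 0) → VC-HIT  vc=[24, 4]
4: 0xc6 (blk 24, set 0) → VC-HIT  vc=[28, 4]
5: 0x22 (blk 4, set 0) → VC-HIT  vc=[28, 24]
6: 0xf9 (blk 31, set 3) → MISS  vc=[28, 24]
7: 0xe4 (blk 28, set 0) → VC-HIT  vc=[4, 24]
8: 0xfd (blk 31, set 3) → L1-HIT  vc=[4, 24]
9: 0xfb (blk 31, set 3) → L1-HIT  vc=[4, 24]
10: 0xfd (blk 31, set 3) → L1-HIT  vc=[4, 24]
11: 0xfd (blk 31, set 3) → L1-HIT  vc=[4, 24]
12: 0xdf (blk 27, set 3) → MISS  vc=[4, 24, 31]
13: 0xda (blk 27, set 3) → L1-HIT  vc=[4, 24, 31]
14: 0xfc (blk 31, set 3) → VC-HIT  vc=[4, 24, 27]
15: 0xc3 (blk 24, set 0) → VC-HIT  vc=[4, 28, 27]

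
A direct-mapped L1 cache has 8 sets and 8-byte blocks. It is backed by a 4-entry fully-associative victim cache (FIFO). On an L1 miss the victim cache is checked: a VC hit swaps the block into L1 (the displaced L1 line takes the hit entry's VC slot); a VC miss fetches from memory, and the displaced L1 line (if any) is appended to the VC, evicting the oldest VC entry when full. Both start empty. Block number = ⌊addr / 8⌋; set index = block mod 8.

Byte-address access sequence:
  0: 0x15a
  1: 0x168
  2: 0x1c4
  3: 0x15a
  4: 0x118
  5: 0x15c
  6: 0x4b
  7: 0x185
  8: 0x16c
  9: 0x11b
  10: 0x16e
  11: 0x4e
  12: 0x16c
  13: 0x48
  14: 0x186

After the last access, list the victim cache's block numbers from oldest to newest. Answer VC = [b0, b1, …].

VC = [43, 56]

  [0] addr=0x15a blk=43 s=3: MISS | VC []
  [1] addr=0x168 blk=45 s=5: MISS | VC []
  [2] addr=0x1c4 blk=56 s=0: MISS | VC []
  [3] addr=0x15a blk=43 s=3: L1-HIT | VC []
  [4] addr=0x118 blk=35 s=3: MISS | VC [43]
  [5] addr=0x15c blk=43 s=3: VC-HIT | VC [35]
  [6] addr=0x4b blk=9 s=1: MISS | VC [35]
  [7] addr=0x185 blk=48 s=0: MISS | VC [35, 56]
  [8] addr=0x16c blk=45 s=5: L1-HIT | VC [35, 56]
  [9] addr=0x11b blk=35 s=3: VC-HIT | VC [43, 56]
  [10] addr=0x16e blk=45 s=5: L1-HIT | VC [43, 56]
  [11] addr=0x4e blk=9 s=1: L1-HIT | VC [43, 56]
  [12] addr=0x16c blk=45 s=5: L1-HIT | VC [43, 56]
  [13] addr=0x48 blk=9 s=1: L1-HIT | VC [43, 56]
  [14] addr=0x186 blk=48 s=0: L1-HIT | VC [43, 56]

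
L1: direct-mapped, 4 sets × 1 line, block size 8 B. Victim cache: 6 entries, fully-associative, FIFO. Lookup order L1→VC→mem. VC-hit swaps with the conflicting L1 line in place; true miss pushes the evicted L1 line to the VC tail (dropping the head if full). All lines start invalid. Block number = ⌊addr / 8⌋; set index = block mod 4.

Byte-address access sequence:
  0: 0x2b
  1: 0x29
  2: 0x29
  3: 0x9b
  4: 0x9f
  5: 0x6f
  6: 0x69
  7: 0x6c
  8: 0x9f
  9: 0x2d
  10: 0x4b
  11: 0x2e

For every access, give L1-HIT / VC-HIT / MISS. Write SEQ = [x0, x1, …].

SEQ = [MISS, L1-HIT, L1-HIT, MISS, L1-HIT, MISS, L1-HIT, L1-HIT, L1-HIT, VC-HIT, MISS, VC-HIT]

0: 0x2b (blk 5, set 1) → MISS  vc=[]
1: 0x29 (blk 5, set 1) → L1-HIT  vc=[]
2: 0x29 (blk 5, set 1) → L1-HIT  vc=[]
3: 0x9b (blk 19, set 3) → MISS  vc=[]
4: 0x9f (blk 19, set 3) → L1-HIT  vc=[]
5: 0x6f (blk 13, set 1) → MISS  vc=[5]
6: 0x69 (blk 13, set 1) → L1-HIT  vc=[5]
7: 0x6c (blk 13, set 1) → L1-HIT  vc=[5]
8: 0x9f (blk 19, set 3) → L1-HIT  vc=[5]
9: 0x2d (blk 5, set 1) → VC-HIT  vc=[13]
10: 0x4b (blk 9, set 1) → MISS  vc=[13, 5]
11: 0x2e (blk 5, set 1) → VC-HIT  vc=[13, 9]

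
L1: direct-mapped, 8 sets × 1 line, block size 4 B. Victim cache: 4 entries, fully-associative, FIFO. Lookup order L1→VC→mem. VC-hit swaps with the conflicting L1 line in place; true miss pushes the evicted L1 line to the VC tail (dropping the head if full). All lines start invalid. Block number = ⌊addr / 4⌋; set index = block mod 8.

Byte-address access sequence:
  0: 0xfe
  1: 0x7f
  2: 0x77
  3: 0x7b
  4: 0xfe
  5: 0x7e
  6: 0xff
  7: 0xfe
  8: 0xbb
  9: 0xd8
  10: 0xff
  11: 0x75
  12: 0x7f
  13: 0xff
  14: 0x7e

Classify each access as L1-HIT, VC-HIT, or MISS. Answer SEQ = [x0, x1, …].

SEQ = [MISS, MISS, MISS, MISS, VC-HIT, VC-HIT, VC-HIT, L1-HIT, MISS, MISS, L1-HIT, L1-HIT, VC-HIT, VC-HIT, VC-HIT]

  [0] addr=0xfe blk=63 s=7: MISS | VC []
  [1] addr=0x7f blk=31 s=7: MISS | VC [63]
  [2] addr=0x77 blk=29 s=5: MISS | VC [63]
  [3] addr=0x7b blk=30 s=6: MISS | VC [63]
  [4] addr=0xfe blk=63 s=7: VC-HIT | VC [31]
  [5] addr=0x7e blk=31 s=7: VC-HIT | VC [63]
  [6] addr=0xff blk=63 s=7: VC-HIT | VC [31]
  [7] addr=0xfe blk=63 s=7: L1-HIT | VC [31]
  [8] addr=0xbb blk=46 s=6: MISS | VC [31, 30]
  [9] addr=0xd8 blk=54 s=6: MISS | VC [31, 30, 46]
  [10] addr=0xff blk=63 s=7: L1-HIT | VC [31, 30, 46]
  [11] addr=0x75 blk=29 s=5: L1-HIT | VC [31, 30, 46]
  [12] addr=0x7f blk=31 s=7: VC-HIT | VC [63, 30, 46]
  [13] addr=0xff blk=63 s=7: VC-HIT | VC [31, 30, 46]
  [14] addr=0x7e blk=31 s=7: VC-HIT | VC [63, 30, 46]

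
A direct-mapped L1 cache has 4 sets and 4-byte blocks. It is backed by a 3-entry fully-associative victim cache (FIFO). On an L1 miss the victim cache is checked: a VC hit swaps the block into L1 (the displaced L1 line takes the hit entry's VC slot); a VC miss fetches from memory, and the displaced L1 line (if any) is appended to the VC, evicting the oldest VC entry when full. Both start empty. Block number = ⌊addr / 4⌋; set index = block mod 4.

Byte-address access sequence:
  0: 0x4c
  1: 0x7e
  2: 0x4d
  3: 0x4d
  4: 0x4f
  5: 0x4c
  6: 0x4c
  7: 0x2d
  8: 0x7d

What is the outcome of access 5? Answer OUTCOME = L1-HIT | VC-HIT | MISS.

  [0] addr=0x4c blk=19 s=3: MISS | VC []
  [1] addr=0x7e blk=31 s=3: MISS | VC [19]
  [2] addr=0x4d blk=19 s=3: VC-HIT | VC [31]
  [3] addr=0x4d blk=19 s=3: L1-HIT | VC [31]
  [4] addr=0x4f blk=19 s=3: L1-HIT | VC [31]
  [5] addr=0x4c blk=19 s=3: L1-HIT | VC [31]
  [6] addr=0x4c blk=19 s=3: L1-HIT | VC [31]
  [7] addr=0x2d blk=11 s=3: MISS | VC [31, 19]
  [8] addr=0x7d blk=31 s=3: VC-HIT | VC [11, 19]

OUTCOME = L1-HIT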